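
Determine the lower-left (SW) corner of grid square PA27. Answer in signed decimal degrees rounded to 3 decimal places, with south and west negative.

Field P=15, A=0: +15·20° lon, +0·10° lat → SW at lon 120°, lat -90°.
Square 2, 7: +2·2° lon, +7·1° lat → SW at lon 124°, lat -83°.
latitude -83.000, longitude 124.000.

-83.000, 124.000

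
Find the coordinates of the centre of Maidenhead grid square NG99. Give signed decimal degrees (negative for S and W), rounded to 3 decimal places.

-20.500, 99.000

Field N=13, G=6: +13·20° lon, +6·10° lat → SW at lon 80°, lat -30°.
Square 9, 9: +9·2° lon, +9·1° lat → SW at lon 98°, lat -21°.
Cell spans 2° lon × 1° lat. Centre is SW corner plus half of each.
latitude -20.500, longitude 99.000.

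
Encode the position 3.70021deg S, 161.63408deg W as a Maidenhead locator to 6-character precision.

AI96eh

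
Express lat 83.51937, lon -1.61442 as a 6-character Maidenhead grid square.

IR93em

Add 180° to longitude and 90° to latitude: 178.3856, 173.5194.
Field: 178.3856/20 → 8 → I, 173.5194/10 → 17 → R; chars IR.
Square: 18.3856/2 → 9, 3.5194/1 → 3; chars 93.
Subsquare: 0.3856/0.0833333 → 4 → e, 0.5194/0.0416667 → 12 → m; chars em.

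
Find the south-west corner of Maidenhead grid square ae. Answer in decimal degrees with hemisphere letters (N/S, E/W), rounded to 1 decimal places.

50.0° S, 180.0° W

Field A=0, E=4: +0·20° lon, +4·10° lat → SW at lon -180°, lat -50°.
latitude 50.0° S, longitude 180.0° W.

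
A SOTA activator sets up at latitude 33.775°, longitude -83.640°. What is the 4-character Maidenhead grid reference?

Add 180° to longitude and 90° to latitude: 96.36, 123.78.
Field (20°×10°, letters A–R): lon ⌊96.36/20⌋ = 4 → E; lat ⌊123.78/10⌋ = 12 → M.
Square (2°×1°, digits 0–9): lon ⌊16.36/2⌋ = 8; lat ⌊3.78/1⌋ = 3.

EM83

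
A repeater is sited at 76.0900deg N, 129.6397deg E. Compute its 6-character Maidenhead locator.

Offset from 180°W / 90°S: lon 309.6397°, lat 166.0900°.
Field: 309.6397/20 → 15 → P, 166.0900/10 → 16 → Q; chars PQ.
Square: 9.6397/2 → 4, 6.0900/1 → 6; chars 46.
Subsquare: 1.6397/0.0833333 → 19 → t, 0.0900/0.0416667 → 2 → c; chars tc.

PQ46tc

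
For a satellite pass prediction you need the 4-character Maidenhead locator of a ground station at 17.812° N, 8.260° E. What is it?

JK47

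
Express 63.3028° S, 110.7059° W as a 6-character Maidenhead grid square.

DC46pq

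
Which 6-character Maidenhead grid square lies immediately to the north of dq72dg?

DQ72dh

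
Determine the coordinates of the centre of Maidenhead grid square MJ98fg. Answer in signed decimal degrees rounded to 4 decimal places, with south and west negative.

Field M=12, J=9: +12·20° lon, +9·10° lat → SW at lon 60°, lat 0°.
Square 9, 8: +9·2° lon, +8·1° lat → SW at lon 78°, lat 8°.
Subsquare f=5, g=6: +5·0.0833333° lon, +6·0.0416667° lat → SW at lon 78.4167°, lat 8.25°.
Cell spans 0.0833333° lon × 0.0416667° lat. Centre is SW corner plus half of each.
latitude 8.2708, longitude 78.4583.

8.2708, 78.4583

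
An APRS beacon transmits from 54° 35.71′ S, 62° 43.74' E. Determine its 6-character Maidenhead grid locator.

MD15ij

Shift to the Maidenhead origin (180°W, 90°S): lon 242.7290, lat 35.4048.
Field (20°×10°, letters A–R): 242.7290/20 → 12 → M, 35.4048/10 → 3 → D; chars MD.
Square (2°×1°, digits 0–9): 2.7290/2 → 1, 5.4048/1 → 5; chars 15.
Subsquare (5′×2.5′, letters a–x): 0.7290/0.0833333 → 8 → i, 0.4048/0.0416667 → 9 → j; chars ij.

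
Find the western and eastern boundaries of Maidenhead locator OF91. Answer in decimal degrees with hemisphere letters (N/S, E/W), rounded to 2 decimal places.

118.00° E, 120.00° E

Field O=14, F=5: +14·20° lon, +5·10° lat → SW at lon 100°, lat -40°.
Square 9, 1: +9·2° lon, +1·1° lat → SW at lon 118°, lat -39°.
Cell spans 2° lon × 1° lat.
west 118.00° E, east 120.00° E.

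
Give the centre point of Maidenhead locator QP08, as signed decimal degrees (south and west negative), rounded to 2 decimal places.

68.50, 141.00

Field Q=16, P=15: +16·20° lon, +15·10° lat → SW at lon 140°, lat 60°.
Square 0, 8: +0·2° lon, +8·1° lat → SW at lon 140°, lat 68°.
Cell spans 2° lon × 1° lat. Centre is SW corner plus half of each.
latitude 68.50, longitude 141.00.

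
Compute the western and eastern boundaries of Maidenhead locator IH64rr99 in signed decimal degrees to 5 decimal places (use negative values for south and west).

-6.50833, -6.50000

Field I=8, H=7: +8·20° lon, +7·10° lat → SW at lon -20°, lat -20°.
Square 6, 4: +6·2° lon, +4·1° lat → SW at lon -8°, lat -16°.
Subsquare r=17, r=17: +17·0.0833333° lon, +17·0.0416667° lat → SW at lon -6.58333°, lat -15.2917°.
Extended square 9, 9: +9·0.00833333° lon, +9·0.00416667° lat → SW at lon -6.50833°, lat -15.2542°.
Cell spans 0.00833333° lon × 0.00416667° lat.
west -6.50833, east -6.50000.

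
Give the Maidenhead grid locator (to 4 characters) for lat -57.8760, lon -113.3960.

DD32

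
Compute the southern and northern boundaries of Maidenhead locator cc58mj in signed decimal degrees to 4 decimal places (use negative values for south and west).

-61.6250, -61.5833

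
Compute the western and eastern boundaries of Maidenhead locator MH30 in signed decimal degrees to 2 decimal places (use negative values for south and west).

66.00, 68.00

Field M=12, H=7: +12·20° lon, +7·10° lat → SW at lon 60°, lat -20°.
Square 3, 0: +3·2° lon, +0·1° lat → SW at lon 66°, lat -20°.
Cell spans 2° lon × 1° lat.
west 66.00, east 68.00.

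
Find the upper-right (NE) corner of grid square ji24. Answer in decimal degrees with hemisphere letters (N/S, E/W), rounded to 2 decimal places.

Field J=9, I=8: +9·20° lon, +8·10° lat → SW at lon 0°, lat -10°.
Square 2, 4: +2·2° lon, +4·1° lat → SW at lon 4°, lat -6°.
Cell spans 2° lon × 1° lat. NE corner is SW corner plus one full cell.
latitude 5.00° S, longitude 6.00° E.

5.00° S, 6.00° E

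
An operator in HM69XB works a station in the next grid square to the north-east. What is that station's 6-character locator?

Longitude subsquare x = 23; +1 → 24, wraps to 0 = a, carry into square.
Longitude square 6; +1 → 7.
Latitude subsquare b = 1; +1 → 2 = c.

HM79ac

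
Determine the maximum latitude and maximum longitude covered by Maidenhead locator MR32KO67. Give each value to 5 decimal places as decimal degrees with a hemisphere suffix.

82.61667° N, 66.89167° E

Field M=12, R=17: +12·20° lon, +17·10° lat → SW at lon 60°, lat 80°.
Square 3, 2: +3·2° lon, +2·1° lat → SW at lon 66°, lat 82°.
Subsquare k=10, o=14: +10·0.0833333° lon, +14·0.0416667° lat → SW at lon 66.8333°, lat 82.5833°.
Extended square 6, 7: +6·0.00833333° lon, +7·0.00416667° lat → SW at lon 66.8833°, lat 82.6125°.
Cell spans 0.00833333° lon × 0.00416667° lat. NE corner is SW corner plus one full cell.
latitude 82.61667° N, longitude 66.89167° E.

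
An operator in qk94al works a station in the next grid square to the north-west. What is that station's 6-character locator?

QK84xm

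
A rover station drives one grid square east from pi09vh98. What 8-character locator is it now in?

PI09wh08

Longitude extended square 9; +1 → 10, wraps to 0, carry into subsquare.
Longitude subsquare v = 21; +1 → 22 = w.
The latitude characters are unchanged.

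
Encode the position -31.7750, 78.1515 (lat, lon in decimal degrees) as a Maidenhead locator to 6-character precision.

Add 180° to longitude and 90° to latitude: 258.1515, 58.2250.
Field (20°×10°, letters A–R): lon ⌊258.1515/20⌋ = 12 → M; lat ⌊58.2250/10⌋ = 5 → F.
Square (2°×1°, digits 0–9): lon ⌊18.1515/2⌋ = 9; lat ⌊8.2250/1⌋ = 8.
Subsquare (5′×2.5′, letters a–x): lon ⌊0.1515/0.0833333⌋ = 1 → b; lat ⌊0.2250/0.0416667⌋ = 5 → f.

MF98bf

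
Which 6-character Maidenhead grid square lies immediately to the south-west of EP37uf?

Longitude subsquare u = 20; −1 → 19 = t.
Latitude subsquare f = 5; −1 → 4 = e.

EP37te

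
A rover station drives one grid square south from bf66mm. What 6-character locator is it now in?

BF66ml

Latitude subsquare m = 12; −1 → 11 = l.
The longitude characters are unchanged.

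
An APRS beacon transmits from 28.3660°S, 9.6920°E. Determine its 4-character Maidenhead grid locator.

Add 180° to longitude and 90° to latitude: 189.69, 61.63.
Field: lon ⌊189.69/20⌋ = 9 → J; lat ⌊61.63/10⌋ = 6 → G.
Square: lon ⌊9.69/2⌋ = 4; lat ⌊1.63/1⌋ = 1.

JG41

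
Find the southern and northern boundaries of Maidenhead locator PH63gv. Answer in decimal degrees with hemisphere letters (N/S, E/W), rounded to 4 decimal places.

16.1250° S, 16.0833° S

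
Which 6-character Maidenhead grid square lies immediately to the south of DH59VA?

DH58vx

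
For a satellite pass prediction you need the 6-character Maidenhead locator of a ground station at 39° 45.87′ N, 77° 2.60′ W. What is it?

FM19ls

Add 180° to longitude and 90° to latitude: 102.9567, 129.7645.
Field: lon ⌊102.9567/20⌋ = 5 → F; lat ⌊129.7645/10⌋ = 12 → M.
Square: lon ⌊2.9567/2⌋ = 1; lat ⌊9.7645/1⌋ = 9.
Subsquare: lon ⌊0.9567/0.0833333⌋ = 11 → l; lat ⌊0.7645/0.0416667⌋ = 18 → s.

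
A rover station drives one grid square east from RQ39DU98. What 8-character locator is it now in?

Longitude extended square 9; +1 → 10, wraps to 0, carry into subsquare.
Longitude subsquare d = 3; +1 → 4 = e.
The latitude characters are unchanged.

RQ39eu08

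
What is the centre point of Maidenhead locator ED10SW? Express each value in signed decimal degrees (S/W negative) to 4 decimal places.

-59.0625, -96.4583

Field E=4, D=3: +4·20° lon, +3·10° lat → SW at lon -100°, lat -60°.
Square 1, 0: +1·2° lon, +0·1° lat → SW at lon -98°, lat -60°.
Subsquare s=18, w=22: +18·0.0833333° lon, +22·0.0416667° lat → SW at lon -96.5°, lat -59.0833°.
Cell spans 0.0833333° lon × 0.0416667° lat. Centre is SW corner plus half of each.
latitude -59.0625, longitude -96.4583.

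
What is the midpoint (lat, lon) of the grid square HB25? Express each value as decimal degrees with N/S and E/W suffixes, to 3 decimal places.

74.500° S, 35.000° W

Field H=7, B=1: +7·20° lon, +1·10° lat → SW at lon -40°, lat -80°.
Square 2, 5: +2·2° lon, +5·1° lat → SW at lon -36°, lat -75°.
Cell spans 2° lon × 1° lat. Centre is SW corner plus half of each.
latitude 74.500° S, longitude 35.000° W.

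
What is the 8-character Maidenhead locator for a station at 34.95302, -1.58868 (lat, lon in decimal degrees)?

IM94ew98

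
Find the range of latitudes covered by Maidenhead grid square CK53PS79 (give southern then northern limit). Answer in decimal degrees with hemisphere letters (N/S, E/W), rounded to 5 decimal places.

Field C=2, K=10: +2·20° lon, +10·10° lat → SW at lon -140°, lat 10°.
Square 5, 3: +5·2° lon, +3·1° lat → SW at lon -130°, lat 13°.
Subsquare p=15, s=18: +15·0.0833333° lon, +18·0.0416667° lat → SW at lon -128.75°, lat 13.75°.
Extended square 7, 9: +7·0.00833333° lon, +9·0.00416667° lat → SW at lon -128.692°, lat 13.7875°.
Cell spans 0.00833333° lon × 0.00416667° lat.
south 13.78750° N, north 13.79167° N.

13.78750° N, 13.79167° N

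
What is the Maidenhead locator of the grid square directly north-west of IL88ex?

Longitude subsquare e = 4; −1 → 3 = d.
Latitude subsquare x = 23; +1 → 24, wraps to 0 = a, carry into square.
Latitude square 8; +1 → 9.

IL89da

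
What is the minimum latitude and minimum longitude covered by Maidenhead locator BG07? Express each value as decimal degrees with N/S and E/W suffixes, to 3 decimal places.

23.000° S, 160.000° W

Field B=1, G=6: +1·20° lon, +6·10° lat → SW at lon -160°, lat -30°.
Square 0, 7: +0·2° lon, +7·1° lat → SW at lon -160°, lat -23°.
latitude 23.000° S, longitude 160.000° W.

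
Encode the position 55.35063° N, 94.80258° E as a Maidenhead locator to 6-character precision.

NO75ji

Add 180° to longitude and 90° to latitude: 274.8026, 145.3506.
Field (20°×10°, letters A–R): lon ⌊274.8026/20⌋ = 13 → N; lat ⌊145.3506/10⌋ = 14 → O.
Square (2°×1°, digits 0–9): lon ⌊14.8026/2⌋ = 7; lat ⌊5.3506/1⌋ = 5.
Subsquare (5′×2.5′, letters a–x): lon ⌊0.8026/0.0833333⌋ = 9 → j; lat ⌊0.3506/0.0416667⌋ = 8 → i.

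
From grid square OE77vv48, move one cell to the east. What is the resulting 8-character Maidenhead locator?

Longitude extended square 4; +1 → 5.
The latitude characters are unchanged.

OE77vv58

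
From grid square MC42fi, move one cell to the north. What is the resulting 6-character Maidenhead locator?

Latitude subsquare i = 8; +1 → 9 = j.
The longitude characters are unchanged.

MC42fj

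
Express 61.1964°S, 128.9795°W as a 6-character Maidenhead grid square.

Add 180° to longitude and 90° to latitude: 51.0205, 28.8036.
Field (20°×10°, letters A–R): lon ⌊51.0205/20⌋ = 2 → C; lat ⌊28.8036/10⌋ = 2 → C.
Square (2°×1°, digits 0–9): lon ⌊11.0205/2⌋ = 5; lat ⌊8.8036/1⌋ = 8.
Subsquare (5′×2.5′, letters a–x): lon ⌊1.0205/0.0833333⌋ = 12 → m; lat ⌊0.8036/0.0416667⌋ = 19 → t.

CC58mt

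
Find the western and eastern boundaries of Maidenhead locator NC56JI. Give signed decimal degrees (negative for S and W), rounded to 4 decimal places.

90.7500, 90.8333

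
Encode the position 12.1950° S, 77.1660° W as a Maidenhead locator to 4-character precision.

Offset from 180°W / 90°S: lon 102.83°, lat 77.81°.
Field (20°×10°, letters A–R): 102.83/20 → 5 → F, 77.81/10 → 7 → H; chars FH.
Square (2°×1°, digits 0–9): 2.83/2 → 1, 7.81/1 → 7; chars 17.

FH17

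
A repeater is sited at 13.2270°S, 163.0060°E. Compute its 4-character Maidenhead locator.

RH16

Shift to the Maidenhead origin (180°W, 90°S): lon 343.01, lat 76.77.
Field (20°×10°, letters A–R): 343.01/20 → 17 → R, 76.77/10 → 7 → H; chars RH.
Square (2°×1°, digits 0–9): 3.01/2 → 1, 6.77/1 → 6; chars 16.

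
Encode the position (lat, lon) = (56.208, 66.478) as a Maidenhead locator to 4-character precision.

MO36

Offset from 180°W / 90°S: lon 246.48°, lat 146.21°.
Field: 246.48/20 → 12 → M, 146.21/10 → 14 → O; chars MO.
Square: 6.48/2 → 3, 6.21/1 → 6; chars 36.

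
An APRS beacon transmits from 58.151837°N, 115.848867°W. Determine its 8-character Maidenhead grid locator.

DO28bd86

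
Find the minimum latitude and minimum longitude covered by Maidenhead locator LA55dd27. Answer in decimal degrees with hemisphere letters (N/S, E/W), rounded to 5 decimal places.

84.84583° S, 50.26667° E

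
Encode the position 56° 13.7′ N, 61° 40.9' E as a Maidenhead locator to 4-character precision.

Shift to the Maidenhead origin (180°W, 90°S): lon 241.68, lat 146.23.
Field: 241.68/20 → 12 → M, 146.23/10 → 14 → O; chars MO.
Square: 1.68/2 → 0, 6.23/1 → 6; chars 06.

MO06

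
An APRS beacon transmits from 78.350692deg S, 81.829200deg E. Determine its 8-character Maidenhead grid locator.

Offset from 180°W / 90°S: lon 261.82920°, lat 11.64931°.
Field: 261.82920/20 → 13 → N, 11.64931/10 → 1 → B; chars NB.
Square: 1.82920/2 → 0, 1.64931/1 → 1; chars 01.
Subsquare: 1.82920/0.0833333 → 21 → v, 0.64931/0.0416667 → 15 → p; chars vp.
Extended square: 0.07920/0.00833333 → 9, 0.02431/0.00416667 → 5; chars 95.

NB01vp95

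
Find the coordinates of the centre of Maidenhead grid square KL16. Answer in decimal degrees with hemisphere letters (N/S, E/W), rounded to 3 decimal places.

26.500° N, 23.000° E

Field K=10, L=11: +10·20° lon, +11·10° lat → SW at lon 20°, lat 20°.
Square 1, 6: +1·2° lon, +6·1° lat → SW at lon 22°, lat 26°.
Cell spans 2° lon × 1° lat. Centre is SW corner plus half of each.
latitude 26.500° N, longitude 23.000° E.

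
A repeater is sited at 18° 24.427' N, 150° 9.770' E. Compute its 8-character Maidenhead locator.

QK58bj97

Add 180° to longitude and 90° to latitude: 330.16283, 108.40712.
Field: 330.16283/20 → 16 → Q, 108.40712/10 → 10 → K; chars QK.
Square: 10.16283/2 → 5, 8.40712/1 → 8; chars 58.
Subsquare: 0.16283/0.0833333 → 1 → b, 0.40712/0.0416667 → 9 → j; chars bj.
Extended square: 0.07950/0.00833333 → 9, 0.03212/0.00416667 → 7; chars 97.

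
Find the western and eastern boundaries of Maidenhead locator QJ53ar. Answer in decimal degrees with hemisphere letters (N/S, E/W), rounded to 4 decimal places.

150.0000° E, 150.0833° E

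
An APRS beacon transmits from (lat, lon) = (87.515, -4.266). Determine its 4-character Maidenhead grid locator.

IR77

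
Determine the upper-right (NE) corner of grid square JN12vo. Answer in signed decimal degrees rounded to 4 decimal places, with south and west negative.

42.6250, 3.8333

Field J=9, N=13: +9·20° lon, +13·10° lat → SW at lon 0°, lat 40°.
Square 1, 2: +1·2° lon, +2·1° lat → SW at lon 2°, lat 42°.
Subsquare v=21, o=14: +21·0.0833333° lon, +14·0.0416667° lat → SW at lon 3.75°, lat 42.5833°.
Cell spans 0.0833333° lon × 0.0416667° lat. NE corner is SW corner plus one full cell.
latitude 42.6250, longitude 3.8333.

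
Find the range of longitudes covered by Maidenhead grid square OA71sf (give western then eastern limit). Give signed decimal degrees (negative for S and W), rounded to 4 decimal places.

115.5000, 115.5833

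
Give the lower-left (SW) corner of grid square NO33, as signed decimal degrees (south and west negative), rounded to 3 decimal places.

53.000, 86.000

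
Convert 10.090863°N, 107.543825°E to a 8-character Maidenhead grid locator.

OK30sc51

Add 180° to longitude and 90° to latitude: 287.54382, 100.09086.
Field (20°×10°, letters A–R): lon ⌊287.54382/20⌋ = 14 → O; lat ⌊100.09086/10⌋ = 10 → K.
Square (2°×1°, digits 0–9): lon ⌊7.54382/2⌋ = 3; lat ⌊0.09086/1⌋ = 0.
Subsquare (5′×2.5′, letters a–x): lon ⌊1.54382/0.0833333⌋ = 18 → s; lat ⌊0.09086/0.0416667⌋ = 2 → c.
Extended square (30″×15″, digits 0–9): lon ⌊0.04382/0.00833333⌋ = 5; lat ⌊0.00753/0.00416667⌋ = 1.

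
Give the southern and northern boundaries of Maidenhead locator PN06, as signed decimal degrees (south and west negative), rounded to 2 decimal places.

46.00, 47.00

Field P=15, N=13: +15·20° lon, +13·10° lat → SW at lon 120°, lat 40°.
Square 0, 6: +0·2° lon, +6·1° lat → SW at lon 120°, lat 46°.
Cell spans 2° lon × 1° lat.
south 46.00, north 47.00.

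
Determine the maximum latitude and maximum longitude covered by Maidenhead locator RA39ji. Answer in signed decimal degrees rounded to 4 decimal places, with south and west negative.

-80.6250, 166.8333

Field R=17, A=0: +17·20° lon, +0·10° lat → SW at lon 160°, lat -90°.
Square 3, 9: +3·2° lon, +9·1° lat → SW at lon 166°, lat -81°.
Subsquare j=9, i=8: +9·0.0833333° lon, +8·0.0416667° lat → SW at lon 166.75°, lat -80.6667°.
Cell spans 0.0833333° lon × 0.0416667° lat. NE corner is SW corner plus one full cell.
latitude -80.6250, longitude 166.8333.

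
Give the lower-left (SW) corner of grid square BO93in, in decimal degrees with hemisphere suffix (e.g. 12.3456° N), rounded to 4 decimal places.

53.5417° N, 141.3333° W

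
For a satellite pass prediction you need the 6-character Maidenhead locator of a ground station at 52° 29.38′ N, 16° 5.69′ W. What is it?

IO12wl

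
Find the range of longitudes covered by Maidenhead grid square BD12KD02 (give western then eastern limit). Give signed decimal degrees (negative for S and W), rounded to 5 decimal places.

-157.16667, -157.15833

Field B=1, D=3: +1·20° lon, +3·10° lat → SW at lon -160°, lat -60°.
Square 1, 2: +1·2° lon, +2·1° lat → SW at lon -158°, lat -58°.
Subsquare k=10, d=3: +10·0.0833333° lon, +3·0.0416667° lat → SW at lon -157.167°, lat -57.875°.
Extended square 0, 2: +0·0.00833333° lon, +2·0.00416667° lat → SW at lon -157.167°, lat -57.8667°.
Cell spans 0.00833333° lon × 0.00416667° lat.
west -157.16667, east -157.15833.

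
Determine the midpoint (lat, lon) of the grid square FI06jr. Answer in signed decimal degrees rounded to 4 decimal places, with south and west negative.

Field F=5, I=8: +5·20° lon, +8·10° lat → SW at lon -80°, lat -10°.
Square 0, 6: +0·2° lon, +6·1° lat → SW at lon -80°, lat -4°.
Subsquare j=9, r=17: +9·0.0833333° lon, +17·0.0416667° lat → SW at lon -79.25°, lat -3.29167°.
Cell spans 0.0833333° lon × 0.0416667° lat. Centre is SW corner plus half of each.
latitude -3.2708, longitude -79.2083.

-3.2708, -79.2083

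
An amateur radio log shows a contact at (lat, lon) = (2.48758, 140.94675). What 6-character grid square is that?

QJ02ll

Offset from 180°W / 90°S: lon 320.9468°, lat 92.4876°.
Field: 320.9468/20 → 16 → Q, 92.4876/10 → 9 → J; chars QJ.
Square: 0.9468/2 → 0, 2.4876/1 → 2; chars 02.
Subsquare: 0.9468/0.0833333 → 11 → l, 0.4876/0.0416667 → 11 → l; chars ll.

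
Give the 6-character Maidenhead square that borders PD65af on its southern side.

Latitude subsquare f = 5; −1 → 4 = e.
The longitude characters are unchanged.

PD65ae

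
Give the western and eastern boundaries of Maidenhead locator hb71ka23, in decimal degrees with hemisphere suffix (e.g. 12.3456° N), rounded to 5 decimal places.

25.15000° W, 25.14167° W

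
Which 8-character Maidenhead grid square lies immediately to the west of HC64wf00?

Longitude extended square 0; −1 → -1, wraps to 9, carry into subsquare.
Longitude subsquare w = 22; −1 → 21 = v.
The latitude characters are unchanged.

HC64vf90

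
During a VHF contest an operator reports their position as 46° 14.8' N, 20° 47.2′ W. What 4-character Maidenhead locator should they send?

HN96

Shift to the Maidenhead origin (180°W, 90°S): lon 159.21, lat 136.25.
Field: lon ⌊159.21/20⌋ = 7 → H; lat ⌊136.25/10⌋ = 13 → N.
Square: lon ⌊19.21/2⌋ = 9; lat ⌊6.25/1⌋ = 6.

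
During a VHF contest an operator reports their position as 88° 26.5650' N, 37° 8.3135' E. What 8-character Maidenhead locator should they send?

KR88nk66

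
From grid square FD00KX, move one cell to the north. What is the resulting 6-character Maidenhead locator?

FD01ka

Latitude subsquare x = 23; +1 → 24, wraps to 0 = a, carry into square.
Latitude square 0; +1 → 1.
The longitude characters are unchanged.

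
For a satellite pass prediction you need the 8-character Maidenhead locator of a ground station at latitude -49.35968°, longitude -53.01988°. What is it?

GE30lp73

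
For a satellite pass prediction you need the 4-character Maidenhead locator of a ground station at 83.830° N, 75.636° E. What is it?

MR73

Offset from 180°W / 90°S: lon 255.64°, lat 173.83°.
Field (20°×10°, letters A–R): lon ⌊255.64/20⌋ = 12 → M; lat ⌊173.83/10⌋ = 17 → R.
Square (2°×1°, digits 0–9): lon ⌊15.64/2⌋ = 7; lat ⌊3.83/1⌋ = 3.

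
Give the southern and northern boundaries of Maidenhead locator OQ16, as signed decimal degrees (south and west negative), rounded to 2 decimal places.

Field O=14, Q=16: +14·20° lon, +16·10° lat → SW at lon 100°, lat 70°.
Square 1, 6: +1·2° lon, +6·1° lat → SW at lon 102°, lat 76°.
Cell spans 2° lon × 1° lat.
south 76.00, north 77.00.

76.00, 77.00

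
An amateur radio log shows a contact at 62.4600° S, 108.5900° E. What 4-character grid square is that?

OC47

Offset from 180°W / 90°S: lon 288.59°, lat 27.54°.
Field: lon ⌊288.59/20⌋ = 14 → O; lat ⌊27.54/10⌋ = 2 → C.
Square: lon ⌊8.59/2⌋ = 4; lat ⌊7.54/1⌋ = 7.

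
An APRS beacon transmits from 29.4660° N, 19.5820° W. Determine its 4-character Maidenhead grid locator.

IL09

Shift to the Maidenhead origin (180°W, 90°S): lon 160.42, lat 119.47.
Field: 160.42/20 → 8 → I, 119.47/10 → 11 → L; chars IL.
Square: 0.42/2 → 0, 9.47/1 → 9; chars 09.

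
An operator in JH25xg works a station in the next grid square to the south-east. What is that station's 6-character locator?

JH35af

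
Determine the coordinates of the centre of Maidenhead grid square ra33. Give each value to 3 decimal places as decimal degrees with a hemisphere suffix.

86.500° S, 167.000° E

Field R=17, A=0: +17·20° lon, +0·10° lat → SW at lon 160°, lat -90°.
Square 3, 3: +3·2° lon, +3·1° lat → SW at lon 166°, lat -87°.
Cell spans 2° lon × 1° lat. Centre is SW corner plus half of each.
latitude 86.500° S, longitude 167.000° E.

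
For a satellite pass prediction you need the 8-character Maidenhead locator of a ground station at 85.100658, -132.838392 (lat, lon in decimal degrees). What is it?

CR35nc94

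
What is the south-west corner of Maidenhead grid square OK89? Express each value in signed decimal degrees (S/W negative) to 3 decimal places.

19.000, 116.000

Field O=14, K=10: +14·20° lon, +10·10° lat → SW at lon 100°, lat 10°.
Square 8, 9: +8·2° lon, +9·1° lat → SW at lon 116°, lat 19°.
latitude 19.000, longitude 116.000.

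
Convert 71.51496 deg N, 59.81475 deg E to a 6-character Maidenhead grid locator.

Add 180° to longitude and 90° to latitude: 239.8148, 161.5150.
Field: 239.8148/20 → 11 → L, 161.5150/10 → 16 → Q; chars LQ.
Square: 19.8148/2 → 9, 1.5150/1 → 1; chars 91.
Subsquare: 1.8148/0.0833333 → 21 → v, 0.5150/0.0416667 → 12 → m; chars vm.

LQ91vm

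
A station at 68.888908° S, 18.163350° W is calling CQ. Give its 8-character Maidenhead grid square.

IC01wc06

Offset from 180°W / 90°S: lon 161.83665°, lat 21.11109°.
Field: lon ⌊161.83665/20⌋ = 8 → I; lat ⌊21.11109/10⌋ = 2 → C.
Square: lon ⌊1.83665/2⌋ = 0; lat ⌊1.11109/1⌋ = 1.
Subsquare: lon ⌊1.83665/0.0833333⌋ = 22 → w; lat ⌊0.11109/0.0416667⌋ = 2 → c.
Extended square: lon ⌊0.00332/0.00833333⌋ = 0; lat ⌊0.02776/0.00416667⌋ = 6.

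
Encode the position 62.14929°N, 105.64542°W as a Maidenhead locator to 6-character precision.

Offset from 180°W / 90°S: lon 74.3546°, lat 152.1493°.
Field: 74.3546/20 → 3 → D, 152.1493/10 → 15 → P; chars DP.
Square: 14.3546/2 → 7, 2.1493/1 → 2; chars 72.
Subsquare: 0.3546/0.0833333 → 4 → e, 0.1493/0.0416667 → 3 → d; chars ed.

DP72ed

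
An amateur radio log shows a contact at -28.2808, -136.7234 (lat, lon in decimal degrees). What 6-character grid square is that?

CG11pr

Shift to the Maidenhead origin (180°W, 90°S): lon 43.2766, lat 61.7192.
Field (20°×10°, letters A–R): 43.2766/20 → 2 → C, 61.7192/10 → 6 → G; chars CG.
Square (2°×1°, digits 0–9): 3.2766/2 → 1, 1.7192/1 → 1; chars 11.
Subsquare (5′×2.5′, letters a–x): 1.2766/0.0833333 → 15 → p, 0.7192/0.0416667 → 17 → r; chars pr.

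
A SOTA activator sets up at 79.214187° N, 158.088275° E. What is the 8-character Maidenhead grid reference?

QQ99bf01

Add 180° to longitude and 90° to latitude: 338.08828, 169.21419.
Field: lon ⌊338.08828/20⌋ = 16 → Q; lat ⌊169.21419/10⌋ = 16 → Q.
Square: lon ⌊18.08828/2⌋ = 9; lat ⌊9.21419/1⌋ = 9.
Subsquare: lon ⌊0.08828/0.0833333⌋ = 1 → b; lat ⌊0.21419/0.0416667⌋ = 5 → f.
Extended square: lon ⌊0.00494/0.00833333⌋ = 0; lat ⌊0.00585/0.00416667⌋ = 1.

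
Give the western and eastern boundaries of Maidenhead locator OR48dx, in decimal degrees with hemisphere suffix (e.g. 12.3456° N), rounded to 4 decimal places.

108.2500° E, 108.3333° E

Field O=14, R=17: +14·20° lon, +17·10° lat → SW at lon 100°, lat 80°.
Square 4, 8: +4·2° lon, +8·1° lat → SW at lon 108°, lat 88°.
Subsquare d=3, x=23: +3·0.0833333° lon, +23·0.0416667° lat → SW at lon 108.25°, lat 88.9583°.
Cell spans 0.0833333° lon × 0.0416667° lat.
west 108.2500° E, east 108.3333° E.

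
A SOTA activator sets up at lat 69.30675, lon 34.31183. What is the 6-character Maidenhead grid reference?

KP79dh

Shift to the Maidenhead origin (180°W, 90°S): lon 214.3118, lat 159.3067.
Field: 214.3118/20 → 10 → K, 159.3067/10 → 15 → P; chars KP.
Square: 14.3118/2 → 7, 9.3067/1 → 9; chars 79.
Subsquare: 0.3118/0.0833333 → 3 → d, 0.3067/0.0416667 → 7 → h; chars dh.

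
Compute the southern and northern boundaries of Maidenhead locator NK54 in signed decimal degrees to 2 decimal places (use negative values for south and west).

14.00, 15.00

Field N=13, K=10: +13·20° lon, +10·10° lat → SW at lon 80°, lat 10°.
Square 5, 4: +5·2° lon, +4·1° lat → SW at lon 90°, lat 14°.
Cell spans 2° lon × 1° lat.
south 14.00, north 15.00.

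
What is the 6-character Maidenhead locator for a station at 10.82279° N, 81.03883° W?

EK90lt

Shift to the Maidenhead origin (180°W, 90°S): lon 98.9612, lat 100.8228.
Field: 98.9612/20 → 4 → E, 100.8228/10 → 10 → K; chars EK.
Square: 18.9612/2 → 9, 0.8228/1 → 0; chars 90.
Subsquare: 0.9612/0.0833333 → 11 → l, 0.8228/0.0416667 → 19 → t; chars lt.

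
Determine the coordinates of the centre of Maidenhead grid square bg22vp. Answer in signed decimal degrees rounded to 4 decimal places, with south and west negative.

Field B=1, G=6: +1·20° lon, +6·10° lat → SW at lon -160°, lat -30°.
Square 2, 2: +2·2° lon, +2·1° lat → SW at lon -156°, lat -28°.
Subsquare v=21, p=15: +21·0.0833333° lon, +15·0.0416667° lat → SW at lon -154.25°, lat -27.375°.
Cell spans 0.0833333° lon × 0.0416667° lat. Centre is SW corner plus half of each.
latitude -27.3542, longitude -154.2083.

-27.3542, -154.2083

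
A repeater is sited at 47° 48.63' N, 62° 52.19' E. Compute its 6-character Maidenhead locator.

Shift to the Maidenhead origin (180°W, 90°S): lon 242.8698, lat 137.8105.
Field: 242.8698/20 → 12 → M, 137.8105/10 → 13 → N; chars MN.
Square: 2.8698/2 → 1, 7.8105/1 → 7; chars 17.
Subsquare: 0.8698/0.0833333 → 10 → k, 0.8105/0.0416667 → 19 → t; chars kt.

MN17kt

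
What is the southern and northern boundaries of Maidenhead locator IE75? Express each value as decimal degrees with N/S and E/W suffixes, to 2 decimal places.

45.00° S, 44.00° S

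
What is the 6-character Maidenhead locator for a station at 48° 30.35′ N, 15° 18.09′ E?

JN78pm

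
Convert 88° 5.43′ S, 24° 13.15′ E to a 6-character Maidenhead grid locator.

KA21cv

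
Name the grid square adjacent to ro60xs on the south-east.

RO70ar

Longitude subsquare x = 23; +1 → 24, wraps to 0 = a, carry into square.
Longitude square 6; +1 → 7.
Latitude subsquare s = 18; −1 → 17 = r.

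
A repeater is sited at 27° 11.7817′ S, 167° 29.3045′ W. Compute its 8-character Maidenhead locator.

AG62gt12

Add 180° to longitude and 90° to latitude: 12.51159, 62.80364.
Field: lon ⌊12.51159/20⌋ = 0 → A; lat ⌊62.80364/10⌋ = 6 → G.
Square: lon ⌊12.51159/2⌋ = 6; lat ⌊2.80364/1⌋ = 2.
Subsquare: lon ⌊0.51159/0.0833333⌋ = 6 → g; lat ⌊0.80364/0.0416667⌋ = 19 → t.
Extended square: lon ⌊0.01159/0.00833333⌋ = 1; lat ⌊0.01197/0.00416667⌋ = 2.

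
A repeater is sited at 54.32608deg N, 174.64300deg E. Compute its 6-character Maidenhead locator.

Add 180° to longitude and 90° to latitude: 354.6430, 144.3261.
Field (20°×10°, letters A–R): 354.6430/20 → 17 → R, 144.3261/10 → 14 → O; chars RO.
Square (2°×1°, digits 0–9): 14.6430/2 → 7, 4.3261/1 → 4; chars 74.
Subsquare (5′×2.5′, letters a–x): 0.6430/0.0833333 → 7 → h, 0.3261/0.0416667 → 7 → h; chars hh.

RO74hh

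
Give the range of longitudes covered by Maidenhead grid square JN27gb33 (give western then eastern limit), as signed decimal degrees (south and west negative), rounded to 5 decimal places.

Field J=9, N=13: +9·20° lon, +13·10° lat → SW at lon 0°, lat 40°.
Square 2, 7: +2·2° lon, +7·1° lat → SW at lon 4°, lat 47°.
Subsquare g=6, b=1: +6·0.0833333° lon, +1·0.0416667° lat → SW at lon 4.5°, lat 47.0417°.
Extended square 3, 3: +3·0.00833333° lon, +3·0.00416667° lat → SW at lon 4.525°, lat 47.0542°.
Cell spans 0.00833333° lon × 0.00416667° lat.
west 4.52500, east 4.53333.

4.52500, 4.53333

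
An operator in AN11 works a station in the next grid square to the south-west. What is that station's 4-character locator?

Longitude square 1; −1 → 0.
Latitude square 1; −1 → 0.

AN00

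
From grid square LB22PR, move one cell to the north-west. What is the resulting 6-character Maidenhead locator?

Longitude subsquare p = 15; −1 → 14 = o.
Latitude subsquare r = 17; +1 → 18 = s.

LB22os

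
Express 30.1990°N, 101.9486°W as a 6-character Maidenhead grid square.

Offset from 180°W / 90°S: lon 78.0514°, lat 120.1990°.
Field: 78.0514/20 → 3 → D, 120.1990/10 → 12 → M; chars DM.
Square: 18.0514/2 → 9, 0.1990/1 → 0; chars 90.
Subsquare: 0.0514/0.0833333 → 0 → a, 0.1990/0.0416667 → 4 → e; chars ae.

DM90ae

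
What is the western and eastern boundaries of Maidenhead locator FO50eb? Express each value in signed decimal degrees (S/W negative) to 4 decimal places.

Field F=5, O=14: +5·20° lon, +14·10° lat → SW at lon -80°, lat 50°.
Square 5, 0: +5·2° lon, +0·1° lat → SW at lon -70°, lat 50°.
Subsquare e=4, b=1: +4·0.0833333° lon, +1·0.0416667° lat → SW at lon -69.6667°, lat 50.0417°.
Cell spans 0.0833333° lon × 0.0416667° lat.
west -69.6667, east -69.5833.

-69.6667, -69.5833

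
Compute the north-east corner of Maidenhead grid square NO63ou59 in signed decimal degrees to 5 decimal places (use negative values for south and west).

53.87500, 93.21667

Field N=13, O=14: +13·20° lon, +14·10° lat → SW at lon 80°, lat 50°.
Square 6, 3: +6·2° lon, +3·1° lat → SW at lon 92°, lat 53°.
Subsquare o=14, u=20: +14·0.0833333° lon, +20·0.0416667° lat → SW at lon 93.1667°, lat 53.8333°.
Extended square 5, 9: +5·0.00833333° lon, +9·0.00416667° lat → SW at lon 93.2083°, lat 53.8708°.
Cell spans 0.00833333° lon × 0.00416667° lat. NE corner is SW corner plus one full cell.
latitude 53.87500, longitude 93.21667.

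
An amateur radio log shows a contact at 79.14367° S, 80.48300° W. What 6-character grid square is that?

EB90su

Offset from 180°W / 90°S: lon 99.5170°, lat 10.8563°.
Field: lon ⌊99.5170/20⌋ = 4 → E; lat ⌊10.8563/10⌋ = 1 → B.
Square: lon ⌊19.5170/2⌋ = 9; lat ⌊0.8563/1⌋ = 0.
Subsquare: lon ⌊1.5170/0.0833333⌋ = 18 → s; lat ⌊0.8563/0.0416667⌋ = 20 → u.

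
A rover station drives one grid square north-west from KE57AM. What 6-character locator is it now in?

KE47xn

Longitude subsquare a = 0; −1 → -1, wraps to 23 = x, carry into square.
Longitude square 5; −1 → 4.
Latitude subsquare m = 12; +1 → 13 = n.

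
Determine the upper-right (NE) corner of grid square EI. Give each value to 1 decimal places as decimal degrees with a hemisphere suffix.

0.0° N, 80.0° W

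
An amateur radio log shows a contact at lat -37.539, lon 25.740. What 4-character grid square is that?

KF22

Shift to the Maidenhead origin (180°W, 90°S): lon 205.74, lat 52.46.
Field: 205.74/20 → 10 → K, 52.46/10 → 5 → F; chars KF.
Square: 5.74/2 → 2, 2.46/1 → 2; chars 22.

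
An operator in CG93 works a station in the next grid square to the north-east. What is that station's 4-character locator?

DG04

Longitude square 9; +1 → 10, wraps to 0, carry into field.
Longitude field C = 2; +1 → 3 = D.
Latitude square 3; +1 → 4.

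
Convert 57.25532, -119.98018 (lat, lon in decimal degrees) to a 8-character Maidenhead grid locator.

DO07ag21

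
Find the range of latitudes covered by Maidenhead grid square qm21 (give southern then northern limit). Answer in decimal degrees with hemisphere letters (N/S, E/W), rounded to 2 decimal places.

31.00° N, 32.00° N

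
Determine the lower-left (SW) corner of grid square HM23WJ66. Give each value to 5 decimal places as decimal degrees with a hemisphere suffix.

33.40000° N, 34.11667° W

Field H=7, M=12: +7·20° lon, +12·10° lat → SW at lon -40°, lat 30°.
Square 2, 3: +2·2° lon, +3·1° lat → SW at lon -36°, lat 33°.
Subsquare w=22, j=9: +22·0.0833333° lon, +9·0.0416667° lat → SW at lon -34.1667°, lat 33.375°.
Extended square 6, 6: +6·0.00833333° lon, +6·0.00416667° lat → SW at lon -34.1167°, lat 33.4°.
latitude 33.40000° N, longitude 34.11667° W.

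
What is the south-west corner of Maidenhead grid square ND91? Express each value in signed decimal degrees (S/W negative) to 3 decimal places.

Field N=13, D=3: +13·20° lon, +3·10° lat → SW at lon 80°, lat -60°.
Square 9, 1: +9·2° lon, +1·1° lat → SW at lon 98°, lat -59°.
latitude -59.000, longitude 98.000.

-59.000, 98.000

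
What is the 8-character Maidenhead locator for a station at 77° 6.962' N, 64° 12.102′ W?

FQ77vc57

Shift to the Maidenhead origin (180°W, 90°S): lon 115.79830, lat 167.11603.
Field (20°×10°, letters A–R): lon ⌊115.79830/20⌋ = 5 → F; lat ⌊167.11603/10⌋ = 16 → Q.
Square (2°×1°, digits 0–9): lon ⌊15.79830/2⌋ = 7; lat ⌊7.11603/1⌋ = 7.
Subsquare (5′×2.5′, letters a–x): lon ⌊1.79830/0.0833333⌋ = 21 → v; lat ⌊0.11603/0.0416667⌋ = 2 → c.
Extended square (30″×15″, digits 0–9): lon ⌊0.04830/0.00833333⌋ = 5; lat ⌊0.03270/0.00416667⌋ = 7.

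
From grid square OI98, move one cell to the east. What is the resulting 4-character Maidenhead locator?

Longitude square 9; +1 → 10, wraps to 0, carry into field.
Longitude field O = 14; +1 → 15 = P.
The latitude characters are unchanged.

PI08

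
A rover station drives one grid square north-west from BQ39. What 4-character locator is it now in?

BR20

Longitude square 3; −1 → 2.
Latitude square 9; +1 → 10, wraps to 0, carry into field.
Latitude field Q = 16; +1 → 17 = R.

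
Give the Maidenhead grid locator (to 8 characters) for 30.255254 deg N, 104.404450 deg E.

Offset from 180°W / 90°S: lon 284.40445°, lat 120.25525°.
Field (20°×10°, letters A–R): lon ⌊284.40445/20⌋ = 14 → O; lat ⌊120.25525/10⌋ = 12 → M.
Square (2°×1°, digits 0–9): lon ⌊4.40445/2⌋ = 2; lat ⌊0.25525/1⌋ = 0.
Subsquare (5′×2.5′, letters a–x): lon ⌊0.40445/0.0833333⌋ = 4 → e; lat ⌊0.25525/0.0416667⌋ = 6 → g.
Extended square (30″×15″, digits 0–9): lon ⌊0.07112/0.00833333⌋ = 8; lat ⌊0.00525/0.00416667⌋ = 1.

OM20eg81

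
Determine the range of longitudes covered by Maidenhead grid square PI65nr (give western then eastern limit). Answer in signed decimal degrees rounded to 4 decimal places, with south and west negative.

Field P=15, I=8: +15·20° lon, +8·10° lat → SW at lon 120°, lat -10°.
Square 6, 5: +6·2° lon, +5·1° lat → SW at lon 132°, lat -5°.
Subsquare n=13, r=17: +13·0.0833333° lon, +17·0.0416667° lat → SW at lon 133.083°, lat -4.29167°.
Cell spans 0.0833333° lon × 0.0416667° lat.
west 133.0833, east 133.1667.

133.0833, 133.1667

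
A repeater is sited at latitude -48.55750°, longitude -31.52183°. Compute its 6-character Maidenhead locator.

Offset from 180°W / 90°S: lon 148.4782°, lat 41.4425°.
Field: 148.4782/20 → 7 → H, 41.4425/10 → 4 → E; chars HE.
Square: 8.4782/2 → 4, 1.4425/1 → 1; chars 41.
Subsquare: 0.4782/0.0833333 → 5 → f, 0.4425/0.0416667 → 10 → k; chars fk.

HE41fk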